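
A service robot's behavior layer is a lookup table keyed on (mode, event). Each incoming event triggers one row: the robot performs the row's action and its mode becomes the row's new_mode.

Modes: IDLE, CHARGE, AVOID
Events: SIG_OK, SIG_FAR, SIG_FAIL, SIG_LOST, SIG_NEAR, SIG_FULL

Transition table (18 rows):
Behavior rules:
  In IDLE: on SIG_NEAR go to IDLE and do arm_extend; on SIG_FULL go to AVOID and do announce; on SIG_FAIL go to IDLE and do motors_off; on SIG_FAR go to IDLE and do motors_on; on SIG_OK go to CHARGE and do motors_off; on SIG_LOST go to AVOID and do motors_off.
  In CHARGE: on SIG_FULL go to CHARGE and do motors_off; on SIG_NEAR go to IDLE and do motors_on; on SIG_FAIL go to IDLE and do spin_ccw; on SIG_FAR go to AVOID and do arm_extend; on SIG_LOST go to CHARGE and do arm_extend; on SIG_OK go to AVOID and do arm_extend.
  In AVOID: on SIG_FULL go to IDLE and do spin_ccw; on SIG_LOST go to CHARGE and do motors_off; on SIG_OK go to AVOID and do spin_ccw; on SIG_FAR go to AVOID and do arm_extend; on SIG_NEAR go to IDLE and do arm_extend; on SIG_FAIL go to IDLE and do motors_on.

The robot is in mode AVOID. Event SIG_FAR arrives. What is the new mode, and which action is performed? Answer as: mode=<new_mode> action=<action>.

current mode = AVOID; filter table to that mode:
  (AVOID, SIG_FULL) → (IDLE, spin_ccw)
  (AVOID, SIG_LOST) → (CHARGE, motors_off)
  (AVOID, SIG_OK) → (AVOID, spin_ccw)
  (AVOID, SIG_FAR) → (AVOID, arm_extend)  ← event matches
  (AVOID, SIG_NEAR) → (IDLE, arm_extend)
  (AVOID, SIG_FAIL) → (IDLE, motors_on)
event = SIG_FAR selects (AVOID, arm_extend)

mode=AVOID action=arm_extend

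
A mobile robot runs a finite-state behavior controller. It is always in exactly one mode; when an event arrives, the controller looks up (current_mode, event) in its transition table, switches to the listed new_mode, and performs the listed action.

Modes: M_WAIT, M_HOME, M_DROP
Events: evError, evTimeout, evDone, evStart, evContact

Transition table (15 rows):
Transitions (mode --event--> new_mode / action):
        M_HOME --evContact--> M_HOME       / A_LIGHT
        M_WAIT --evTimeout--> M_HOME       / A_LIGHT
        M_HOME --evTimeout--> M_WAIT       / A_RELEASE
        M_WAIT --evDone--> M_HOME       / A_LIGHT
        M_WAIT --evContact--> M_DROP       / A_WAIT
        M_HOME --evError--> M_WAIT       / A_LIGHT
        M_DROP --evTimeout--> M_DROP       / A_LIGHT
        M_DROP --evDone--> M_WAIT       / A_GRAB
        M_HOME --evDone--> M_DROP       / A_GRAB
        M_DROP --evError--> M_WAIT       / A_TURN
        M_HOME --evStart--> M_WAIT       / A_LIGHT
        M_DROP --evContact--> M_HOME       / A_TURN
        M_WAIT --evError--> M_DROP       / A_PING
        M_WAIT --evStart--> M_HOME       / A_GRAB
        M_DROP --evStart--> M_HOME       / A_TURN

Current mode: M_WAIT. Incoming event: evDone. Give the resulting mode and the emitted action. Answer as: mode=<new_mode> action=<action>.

mode=M_HOME action=A_LIGHT

current mode = M_WAIT; filter table to that mode:
  (M_WAIT, evTimeout) → (M_HOME, A_LIGHT)
  (M_WAIT, evDone) → (M_HOME, A_LIGHT)  ← event matches
  (M_WAIT, evContact) → (M_DROP, A_WAIT)
  (M_WAIT, evError) → (M_DROP, A_PING)
  (M_WAIT, evStart) → (M_HOME, A_GRAB)
event = evDone selects (M_HOME, A_LIGHT)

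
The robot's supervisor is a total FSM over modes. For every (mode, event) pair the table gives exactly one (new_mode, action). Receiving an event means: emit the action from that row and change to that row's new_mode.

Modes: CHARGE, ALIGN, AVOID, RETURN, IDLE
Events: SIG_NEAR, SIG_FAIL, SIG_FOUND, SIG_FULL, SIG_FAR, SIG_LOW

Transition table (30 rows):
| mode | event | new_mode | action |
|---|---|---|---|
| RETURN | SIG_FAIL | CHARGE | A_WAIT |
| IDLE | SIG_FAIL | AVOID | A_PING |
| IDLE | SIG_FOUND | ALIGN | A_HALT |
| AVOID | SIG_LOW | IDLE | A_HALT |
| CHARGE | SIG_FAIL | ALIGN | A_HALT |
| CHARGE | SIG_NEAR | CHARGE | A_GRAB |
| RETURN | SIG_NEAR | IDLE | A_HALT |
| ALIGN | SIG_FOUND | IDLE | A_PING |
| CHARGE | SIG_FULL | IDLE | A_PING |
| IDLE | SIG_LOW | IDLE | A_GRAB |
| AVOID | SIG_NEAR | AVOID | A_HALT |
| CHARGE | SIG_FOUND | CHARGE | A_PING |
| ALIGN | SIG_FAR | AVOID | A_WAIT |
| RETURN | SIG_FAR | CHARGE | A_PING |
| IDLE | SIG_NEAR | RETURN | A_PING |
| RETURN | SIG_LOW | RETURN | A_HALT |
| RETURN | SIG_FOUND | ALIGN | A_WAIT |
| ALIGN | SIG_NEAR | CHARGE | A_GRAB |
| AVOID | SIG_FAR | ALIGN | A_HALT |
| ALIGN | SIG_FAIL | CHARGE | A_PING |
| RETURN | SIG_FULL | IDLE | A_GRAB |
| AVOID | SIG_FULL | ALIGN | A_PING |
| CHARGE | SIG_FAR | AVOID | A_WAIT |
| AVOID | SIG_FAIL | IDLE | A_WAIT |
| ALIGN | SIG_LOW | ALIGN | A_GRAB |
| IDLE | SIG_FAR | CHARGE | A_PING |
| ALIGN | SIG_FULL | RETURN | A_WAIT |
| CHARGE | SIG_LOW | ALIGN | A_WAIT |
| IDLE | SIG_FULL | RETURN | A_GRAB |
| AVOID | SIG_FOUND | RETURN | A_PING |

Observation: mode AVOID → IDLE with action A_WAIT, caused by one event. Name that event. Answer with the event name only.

SIG_FAIL

try SIG_NEAR: (AVOID, SIG_NEAR) → (AVOID, A_HALT)
try SIG_FAIL: (AVOID, SIG_FAIL) → (IDLE, A_WAIT)  ← matches
try SIG_FOUND: (AVOID, SIG_FOUND) → (RETURN, A_PING)
try SIG_FULL: (AVOID, SIG_FULL) → (ALIGN, A_PING)
try SIG_FAR: (AVOID, SIG_FAR) → (ALIGN, A_HALT)
try SIG_LOW: (AVOID, SIG_LOW) → (IDLE, A_HALT)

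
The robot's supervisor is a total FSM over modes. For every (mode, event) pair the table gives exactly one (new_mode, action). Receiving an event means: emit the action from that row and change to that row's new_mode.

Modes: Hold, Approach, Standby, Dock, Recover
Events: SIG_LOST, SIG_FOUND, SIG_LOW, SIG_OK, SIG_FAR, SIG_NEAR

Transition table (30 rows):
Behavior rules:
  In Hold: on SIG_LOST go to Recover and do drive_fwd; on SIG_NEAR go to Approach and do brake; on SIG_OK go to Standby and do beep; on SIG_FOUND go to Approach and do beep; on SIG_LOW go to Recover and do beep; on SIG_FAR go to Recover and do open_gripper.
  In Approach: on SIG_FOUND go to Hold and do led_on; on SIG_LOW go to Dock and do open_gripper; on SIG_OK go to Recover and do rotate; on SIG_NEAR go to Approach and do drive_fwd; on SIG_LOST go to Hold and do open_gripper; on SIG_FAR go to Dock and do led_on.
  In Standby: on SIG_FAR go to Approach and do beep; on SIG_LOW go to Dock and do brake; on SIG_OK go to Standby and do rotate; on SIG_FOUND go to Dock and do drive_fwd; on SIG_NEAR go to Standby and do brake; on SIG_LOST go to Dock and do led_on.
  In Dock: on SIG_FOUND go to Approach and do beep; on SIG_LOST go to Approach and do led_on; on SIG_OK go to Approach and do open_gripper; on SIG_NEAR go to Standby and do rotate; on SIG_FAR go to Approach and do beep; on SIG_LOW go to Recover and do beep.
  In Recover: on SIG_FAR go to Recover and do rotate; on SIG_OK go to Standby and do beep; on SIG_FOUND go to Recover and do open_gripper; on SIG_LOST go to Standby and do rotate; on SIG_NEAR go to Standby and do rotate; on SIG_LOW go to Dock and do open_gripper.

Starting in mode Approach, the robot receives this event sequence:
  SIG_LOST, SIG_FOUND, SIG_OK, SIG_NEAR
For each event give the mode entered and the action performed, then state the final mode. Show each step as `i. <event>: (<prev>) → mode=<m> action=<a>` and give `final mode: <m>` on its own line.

1. SIG_LOST: (Approach) → mode=Hold action=open_gripper
2. SIG_FOUND: (Hold) → mode=Approach action=beep
3. SIG_OK: (Approach) → mode=Recover action=rotate
4. SIG_NEAR: (Recover) → mode=Standby action=rotate

final mode: Standby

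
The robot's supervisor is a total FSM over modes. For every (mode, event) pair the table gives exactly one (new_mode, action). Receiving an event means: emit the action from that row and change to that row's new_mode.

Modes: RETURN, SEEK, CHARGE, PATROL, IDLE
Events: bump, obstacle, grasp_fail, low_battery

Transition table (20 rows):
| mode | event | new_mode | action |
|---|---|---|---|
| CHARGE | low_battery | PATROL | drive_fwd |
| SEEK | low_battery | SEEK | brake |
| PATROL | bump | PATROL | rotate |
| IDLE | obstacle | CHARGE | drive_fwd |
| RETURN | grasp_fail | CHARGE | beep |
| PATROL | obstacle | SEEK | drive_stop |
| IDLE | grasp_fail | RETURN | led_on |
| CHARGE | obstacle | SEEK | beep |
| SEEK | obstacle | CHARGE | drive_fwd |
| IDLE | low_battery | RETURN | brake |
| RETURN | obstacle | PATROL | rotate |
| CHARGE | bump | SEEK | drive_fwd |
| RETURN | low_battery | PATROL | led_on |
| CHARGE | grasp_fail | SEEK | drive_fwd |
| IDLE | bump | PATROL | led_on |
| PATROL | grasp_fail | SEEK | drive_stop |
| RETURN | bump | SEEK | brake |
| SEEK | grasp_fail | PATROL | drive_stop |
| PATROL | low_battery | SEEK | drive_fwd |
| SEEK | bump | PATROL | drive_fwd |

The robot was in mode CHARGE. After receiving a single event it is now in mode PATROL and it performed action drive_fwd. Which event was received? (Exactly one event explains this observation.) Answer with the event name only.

try bump: (CHARGE, bump) → (SEEK, drive_fwd)
try obstacle: (CHARGE, obstacle) → (SEEK, beep)
try grasp_fail: (CHARGE, grasp_fail) → (SEEK, drive_fwd)
try low_battery: (CHARGE, low_battery) → (PATROL, drive_fwd)  ← matches

low_battery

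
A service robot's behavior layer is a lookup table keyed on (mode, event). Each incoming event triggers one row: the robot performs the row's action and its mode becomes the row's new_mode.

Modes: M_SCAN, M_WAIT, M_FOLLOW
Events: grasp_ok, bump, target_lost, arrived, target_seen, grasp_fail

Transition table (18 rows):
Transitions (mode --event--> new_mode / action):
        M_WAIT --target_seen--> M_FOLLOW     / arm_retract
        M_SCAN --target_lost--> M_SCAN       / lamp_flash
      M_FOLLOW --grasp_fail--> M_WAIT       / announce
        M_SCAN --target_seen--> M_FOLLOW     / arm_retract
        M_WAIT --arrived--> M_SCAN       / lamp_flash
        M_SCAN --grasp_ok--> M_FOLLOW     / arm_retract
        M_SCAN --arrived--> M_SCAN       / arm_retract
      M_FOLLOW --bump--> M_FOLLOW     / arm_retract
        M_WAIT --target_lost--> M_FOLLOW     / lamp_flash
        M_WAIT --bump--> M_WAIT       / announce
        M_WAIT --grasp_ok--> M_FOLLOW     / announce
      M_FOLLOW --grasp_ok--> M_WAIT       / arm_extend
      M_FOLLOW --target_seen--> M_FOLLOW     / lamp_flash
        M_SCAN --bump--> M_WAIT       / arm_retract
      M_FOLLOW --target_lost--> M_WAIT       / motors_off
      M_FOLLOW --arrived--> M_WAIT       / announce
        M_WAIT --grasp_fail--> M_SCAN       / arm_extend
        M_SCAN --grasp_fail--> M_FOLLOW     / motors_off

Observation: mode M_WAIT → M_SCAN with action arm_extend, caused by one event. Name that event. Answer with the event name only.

try grasp_ok: (M_WAIT, grasp_ok) → (M_FOLLOW, announce)
try bump: (M_WAIT, bump) → (M_WAIT, announce)
try target_lost: (M_WAIT, target_lost) → (M_FOLLOW, lamp_flash)
try arrived: (M_WAIT, arrived) → (M_SCAN, lamp_flash)
try target_seen: (M_WAIT, target_seen) → (M_FOLLOW, arm_retract)
try grasp_fail: (M_WAIT, grasp_fail) → (M_SCAN, arm_extend)  ← matches

grasp_fail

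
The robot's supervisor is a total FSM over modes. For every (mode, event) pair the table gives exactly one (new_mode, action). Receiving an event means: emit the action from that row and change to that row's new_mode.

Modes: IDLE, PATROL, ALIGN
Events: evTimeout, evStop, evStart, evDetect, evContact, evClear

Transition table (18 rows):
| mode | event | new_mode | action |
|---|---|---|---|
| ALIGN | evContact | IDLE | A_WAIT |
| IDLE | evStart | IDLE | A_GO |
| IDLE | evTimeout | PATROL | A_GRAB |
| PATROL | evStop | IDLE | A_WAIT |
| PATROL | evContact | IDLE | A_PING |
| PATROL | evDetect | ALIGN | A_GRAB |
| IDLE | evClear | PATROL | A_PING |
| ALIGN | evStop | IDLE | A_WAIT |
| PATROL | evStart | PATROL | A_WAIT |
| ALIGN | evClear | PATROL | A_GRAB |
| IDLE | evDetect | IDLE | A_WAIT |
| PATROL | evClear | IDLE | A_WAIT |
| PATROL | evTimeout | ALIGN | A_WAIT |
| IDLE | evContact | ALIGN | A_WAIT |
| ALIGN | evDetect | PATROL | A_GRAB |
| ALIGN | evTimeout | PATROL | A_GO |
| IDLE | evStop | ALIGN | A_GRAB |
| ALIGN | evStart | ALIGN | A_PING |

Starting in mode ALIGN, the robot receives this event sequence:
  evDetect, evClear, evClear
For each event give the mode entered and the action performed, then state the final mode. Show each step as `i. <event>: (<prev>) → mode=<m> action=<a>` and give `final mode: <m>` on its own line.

1. evDetect: (ALIGN) → mode=PATROL action=A_GRAB
2. evClear: (PATROL) → mode=IDLE action=A_WAIT
3. evClear: (IDLE) → mode=PATROL action=A_PING

final mode: PATROL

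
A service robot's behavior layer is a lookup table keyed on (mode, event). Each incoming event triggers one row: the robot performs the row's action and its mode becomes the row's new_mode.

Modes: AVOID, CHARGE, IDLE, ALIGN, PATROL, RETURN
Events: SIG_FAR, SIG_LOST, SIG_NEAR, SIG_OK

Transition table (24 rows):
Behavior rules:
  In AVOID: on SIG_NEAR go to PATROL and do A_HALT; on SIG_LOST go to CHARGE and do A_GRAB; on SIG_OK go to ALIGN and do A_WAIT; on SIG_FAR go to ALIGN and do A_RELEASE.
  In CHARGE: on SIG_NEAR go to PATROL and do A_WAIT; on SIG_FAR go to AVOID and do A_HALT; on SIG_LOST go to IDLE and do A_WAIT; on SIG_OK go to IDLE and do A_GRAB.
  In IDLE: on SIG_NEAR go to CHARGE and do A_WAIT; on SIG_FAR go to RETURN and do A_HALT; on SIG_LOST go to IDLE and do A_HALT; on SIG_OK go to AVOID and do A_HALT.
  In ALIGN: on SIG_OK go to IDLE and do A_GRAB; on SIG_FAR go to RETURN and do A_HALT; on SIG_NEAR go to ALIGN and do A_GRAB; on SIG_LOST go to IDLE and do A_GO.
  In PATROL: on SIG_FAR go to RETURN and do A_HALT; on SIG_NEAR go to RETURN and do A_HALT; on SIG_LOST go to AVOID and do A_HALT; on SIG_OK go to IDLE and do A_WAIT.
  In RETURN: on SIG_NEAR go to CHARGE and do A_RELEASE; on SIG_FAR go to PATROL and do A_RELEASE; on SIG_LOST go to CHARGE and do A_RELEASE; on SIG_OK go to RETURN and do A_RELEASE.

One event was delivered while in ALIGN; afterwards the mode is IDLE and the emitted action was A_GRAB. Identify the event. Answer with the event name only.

try SIG_FAR: (ALIGN, SIG_FAR) → (RETURN, A_HALT)
try SIG_LOST: (ALIGN, SIG_LOST) → (IDLE, A_GO)
try SIG_NEAR: (ALIGN, SIG_NEAR) → (ALIGN, A_GRAB)
try SIG_OK: (ALIGN, SIG_OK) → (IDLE, A_GRAB)  ← matches

SIG_OK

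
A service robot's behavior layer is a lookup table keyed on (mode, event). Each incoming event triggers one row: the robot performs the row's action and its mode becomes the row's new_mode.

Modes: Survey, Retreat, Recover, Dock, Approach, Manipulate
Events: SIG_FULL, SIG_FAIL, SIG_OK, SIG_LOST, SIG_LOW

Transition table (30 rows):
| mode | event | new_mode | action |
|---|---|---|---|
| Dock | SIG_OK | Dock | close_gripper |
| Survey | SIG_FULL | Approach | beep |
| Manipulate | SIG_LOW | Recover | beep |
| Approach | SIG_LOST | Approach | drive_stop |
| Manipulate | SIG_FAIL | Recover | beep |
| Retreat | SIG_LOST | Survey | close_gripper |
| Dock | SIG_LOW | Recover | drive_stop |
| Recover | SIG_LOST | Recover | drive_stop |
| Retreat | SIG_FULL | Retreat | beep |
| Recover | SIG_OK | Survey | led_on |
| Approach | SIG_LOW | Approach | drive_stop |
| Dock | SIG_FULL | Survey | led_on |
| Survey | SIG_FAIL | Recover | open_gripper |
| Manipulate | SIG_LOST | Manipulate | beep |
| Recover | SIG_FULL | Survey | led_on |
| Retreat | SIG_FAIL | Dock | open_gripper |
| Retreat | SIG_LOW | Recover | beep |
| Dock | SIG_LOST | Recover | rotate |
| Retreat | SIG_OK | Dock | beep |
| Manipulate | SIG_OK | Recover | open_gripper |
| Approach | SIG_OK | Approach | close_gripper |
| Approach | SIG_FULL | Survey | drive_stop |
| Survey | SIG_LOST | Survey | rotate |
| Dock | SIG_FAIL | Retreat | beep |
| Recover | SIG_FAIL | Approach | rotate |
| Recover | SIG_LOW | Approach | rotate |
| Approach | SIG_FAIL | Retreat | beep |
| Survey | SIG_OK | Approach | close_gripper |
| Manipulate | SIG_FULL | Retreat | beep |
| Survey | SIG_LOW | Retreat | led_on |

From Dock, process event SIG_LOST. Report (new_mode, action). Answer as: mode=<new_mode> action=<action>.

mode=Recover action=rotate

current mode = Dock; filter table to that mode:
  (Dock, SIG_OK) → (Dock, close_gripper)
  (Dock, SIG_LOW) → (Recover, drive_stop)
  (Dock, SIG_FULL) → (Survey, led_on)
  (Dock, SIG_LOST) → (Recover, rotate)  ← event matches
  (Dock, SIG_FAIL) → (Retreat, beep)
event = SIG_LOST selects (Recover, rotate)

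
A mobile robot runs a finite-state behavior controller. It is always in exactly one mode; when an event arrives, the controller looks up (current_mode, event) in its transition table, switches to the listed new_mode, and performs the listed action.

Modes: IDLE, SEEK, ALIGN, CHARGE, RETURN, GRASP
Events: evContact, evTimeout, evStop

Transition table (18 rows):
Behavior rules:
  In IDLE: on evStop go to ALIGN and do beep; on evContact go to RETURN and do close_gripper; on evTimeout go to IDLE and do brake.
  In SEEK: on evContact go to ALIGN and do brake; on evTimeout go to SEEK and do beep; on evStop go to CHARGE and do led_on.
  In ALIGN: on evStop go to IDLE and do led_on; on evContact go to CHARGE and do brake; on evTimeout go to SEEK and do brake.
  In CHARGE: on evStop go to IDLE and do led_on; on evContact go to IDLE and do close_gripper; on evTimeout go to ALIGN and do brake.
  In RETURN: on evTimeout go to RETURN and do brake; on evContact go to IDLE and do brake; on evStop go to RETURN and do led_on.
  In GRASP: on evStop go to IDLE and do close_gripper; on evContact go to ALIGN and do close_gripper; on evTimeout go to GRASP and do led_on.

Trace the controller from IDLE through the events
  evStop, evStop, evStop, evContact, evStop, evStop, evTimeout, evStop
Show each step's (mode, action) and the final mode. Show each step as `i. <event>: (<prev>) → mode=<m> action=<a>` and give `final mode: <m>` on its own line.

1. evStop: (IDLE) → mode=ALIGN action=beep
2. evStop: (ALIGN) → mode=IDLE action=led_on
3. evStop: (IDLE) → mode=ALIGN action=beep
4. evContact: (ALIGN) → mode=CHARGE action=brake
5. evStop: (CHARGE) → mode=IDLE action=led_on
6. evStop: (IDLE) → mode=ALIGN action=beep
7. evTimeout: (ALIGN) → mode=SEEK action=brake
8. evStop: (SEEK) → mode=CHARGE action=led_on

final mode: CHARGE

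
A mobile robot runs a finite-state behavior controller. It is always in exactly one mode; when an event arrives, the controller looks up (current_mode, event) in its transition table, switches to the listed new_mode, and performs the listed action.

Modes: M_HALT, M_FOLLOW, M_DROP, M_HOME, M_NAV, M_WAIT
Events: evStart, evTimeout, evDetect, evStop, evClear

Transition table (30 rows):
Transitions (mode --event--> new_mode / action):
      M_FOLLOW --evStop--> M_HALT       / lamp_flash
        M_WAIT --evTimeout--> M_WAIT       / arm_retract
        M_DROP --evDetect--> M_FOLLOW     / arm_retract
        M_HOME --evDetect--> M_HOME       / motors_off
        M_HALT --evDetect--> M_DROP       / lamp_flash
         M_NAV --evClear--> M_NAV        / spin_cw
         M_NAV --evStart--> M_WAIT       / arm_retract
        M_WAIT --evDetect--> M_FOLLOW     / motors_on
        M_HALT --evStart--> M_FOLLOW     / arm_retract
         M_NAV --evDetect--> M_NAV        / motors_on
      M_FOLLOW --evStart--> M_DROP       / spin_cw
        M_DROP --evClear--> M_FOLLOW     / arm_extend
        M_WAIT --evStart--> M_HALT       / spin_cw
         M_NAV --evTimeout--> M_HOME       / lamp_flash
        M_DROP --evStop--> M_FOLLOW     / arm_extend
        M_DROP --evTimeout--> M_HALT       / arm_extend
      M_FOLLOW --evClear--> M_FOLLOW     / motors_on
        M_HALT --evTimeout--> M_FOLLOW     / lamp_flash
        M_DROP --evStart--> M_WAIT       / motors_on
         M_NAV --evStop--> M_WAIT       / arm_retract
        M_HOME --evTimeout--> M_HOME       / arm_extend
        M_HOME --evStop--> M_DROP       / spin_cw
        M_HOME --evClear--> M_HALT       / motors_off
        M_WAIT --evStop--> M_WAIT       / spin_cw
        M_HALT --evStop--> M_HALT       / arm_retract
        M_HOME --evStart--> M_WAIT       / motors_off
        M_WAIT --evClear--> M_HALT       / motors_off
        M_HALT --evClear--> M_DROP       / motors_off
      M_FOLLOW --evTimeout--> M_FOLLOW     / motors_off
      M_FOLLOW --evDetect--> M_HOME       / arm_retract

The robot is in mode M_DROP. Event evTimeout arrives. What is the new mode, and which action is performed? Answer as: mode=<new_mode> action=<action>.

current mode = M_DROP; filter table to that mode:
  (M_DROP, evDetect) → (M_FOLLOW, arm_retract)
  (M_DROP, evClear) → (M_FOLLOW, arm_extend)
  (M_DROP, evStop) → (M_FOLLOW, arm_extend)
  (M_DROP, evTimeout) → (M_HALT, arm_extend)  ← event matches
  (M_DROP, evStart) → (M_WAIT, motors_on)
event = evTimeout selects (M_HALT, arm_extend)

mode=M_HALT action=arm_extend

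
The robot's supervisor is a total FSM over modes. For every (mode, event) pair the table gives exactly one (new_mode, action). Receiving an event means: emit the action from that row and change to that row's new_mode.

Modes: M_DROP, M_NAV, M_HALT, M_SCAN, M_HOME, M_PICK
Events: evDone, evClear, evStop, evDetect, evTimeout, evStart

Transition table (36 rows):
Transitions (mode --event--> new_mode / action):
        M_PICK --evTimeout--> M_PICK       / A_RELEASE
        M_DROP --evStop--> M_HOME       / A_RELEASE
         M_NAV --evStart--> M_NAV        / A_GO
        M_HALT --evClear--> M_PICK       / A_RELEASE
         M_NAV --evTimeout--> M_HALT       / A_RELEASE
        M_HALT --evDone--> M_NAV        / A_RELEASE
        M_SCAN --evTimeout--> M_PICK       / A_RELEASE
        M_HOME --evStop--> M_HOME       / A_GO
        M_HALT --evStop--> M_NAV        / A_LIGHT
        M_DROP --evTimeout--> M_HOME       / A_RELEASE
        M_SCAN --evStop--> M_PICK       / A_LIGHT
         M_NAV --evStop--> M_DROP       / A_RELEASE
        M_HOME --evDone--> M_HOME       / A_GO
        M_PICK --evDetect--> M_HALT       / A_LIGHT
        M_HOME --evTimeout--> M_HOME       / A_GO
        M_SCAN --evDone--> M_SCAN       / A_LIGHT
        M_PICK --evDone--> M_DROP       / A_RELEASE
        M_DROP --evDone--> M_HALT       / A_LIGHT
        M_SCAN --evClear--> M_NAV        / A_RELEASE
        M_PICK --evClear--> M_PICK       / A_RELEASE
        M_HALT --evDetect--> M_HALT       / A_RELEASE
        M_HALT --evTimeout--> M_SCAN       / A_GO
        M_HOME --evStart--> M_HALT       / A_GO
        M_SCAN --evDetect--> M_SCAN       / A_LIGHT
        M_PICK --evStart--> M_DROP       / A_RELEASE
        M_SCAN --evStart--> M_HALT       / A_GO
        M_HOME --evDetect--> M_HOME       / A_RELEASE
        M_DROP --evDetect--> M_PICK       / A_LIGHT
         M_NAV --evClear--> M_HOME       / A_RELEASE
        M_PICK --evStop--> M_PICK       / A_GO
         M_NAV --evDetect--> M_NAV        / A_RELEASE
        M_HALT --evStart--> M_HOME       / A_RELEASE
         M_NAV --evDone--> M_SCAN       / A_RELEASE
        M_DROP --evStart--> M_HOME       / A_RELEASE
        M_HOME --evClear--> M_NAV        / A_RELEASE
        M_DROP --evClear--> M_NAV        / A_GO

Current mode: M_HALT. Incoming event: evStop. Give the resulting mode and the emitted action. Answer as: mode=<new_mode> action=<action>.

current mode = M_HALT; filter table to that mode:
  (M_HALT, evClear) → (M_PICK, A_RELEASE)
  (M_HALT, evDone) → (M_NAV, A_RELEASE)
  (M_HALT, evStop) → (M_NAV, A_LIGHT)  ← event matches
  (M_HALT, evDetect) → (M_HALT, A_RELEASE)
  (M_HALT, evTimeout) → (M_SCAN, A_GO)
  (M_HALT, evStart) → (M_HOME, A_RELEASE)
event = evStop selects (M_NAV, A_LIGHT)

mode=M_NAV action=A_LIGHT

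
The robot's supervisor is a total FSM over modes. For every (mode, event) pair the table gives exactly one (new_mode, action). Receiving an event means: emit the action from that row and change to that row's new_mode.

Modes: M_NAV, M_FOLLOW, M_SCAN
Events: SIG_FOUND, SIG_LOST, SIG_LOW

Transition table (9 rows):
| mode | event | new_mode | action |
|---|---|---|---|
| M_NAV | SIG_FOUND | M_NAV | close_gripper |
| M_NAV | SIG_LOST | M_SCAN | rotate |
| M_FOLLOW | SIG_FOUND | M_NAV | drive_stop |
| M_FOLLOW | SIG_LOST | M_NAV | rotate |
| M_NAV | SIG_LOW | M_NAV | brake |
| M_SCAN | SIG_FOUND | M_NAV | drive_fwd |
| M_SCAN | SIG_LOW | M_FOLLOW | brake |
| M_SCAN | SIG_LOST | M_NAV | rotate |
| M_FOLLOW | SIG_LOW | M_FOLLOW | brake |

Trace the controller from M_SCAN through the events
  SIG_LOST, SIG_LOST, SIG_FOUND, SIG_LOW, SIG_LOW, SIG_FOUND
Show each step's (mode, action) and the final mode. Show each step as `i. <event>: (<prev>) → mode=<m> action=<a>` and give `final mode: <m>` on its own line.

final mode: M_NAV

1. SIG_LOST: (M_SCAN) → mode=M_NAV action=rotate
2. SIG_LOST: (M_NAV) → mode=M_SCAN action=rotate
3. SIG_FOUND: (M_SCAN) → mode=M_NAV action=drive_fwd
4. SIG_LOW: (M_NAV) → mode=M_NAV action=brake
5. SIG_LOW: (M_NAV) → mode=M_NAV action=brake
6. SIG_FOUND: (M_NAV) → mode=M_NAV action=close_gripper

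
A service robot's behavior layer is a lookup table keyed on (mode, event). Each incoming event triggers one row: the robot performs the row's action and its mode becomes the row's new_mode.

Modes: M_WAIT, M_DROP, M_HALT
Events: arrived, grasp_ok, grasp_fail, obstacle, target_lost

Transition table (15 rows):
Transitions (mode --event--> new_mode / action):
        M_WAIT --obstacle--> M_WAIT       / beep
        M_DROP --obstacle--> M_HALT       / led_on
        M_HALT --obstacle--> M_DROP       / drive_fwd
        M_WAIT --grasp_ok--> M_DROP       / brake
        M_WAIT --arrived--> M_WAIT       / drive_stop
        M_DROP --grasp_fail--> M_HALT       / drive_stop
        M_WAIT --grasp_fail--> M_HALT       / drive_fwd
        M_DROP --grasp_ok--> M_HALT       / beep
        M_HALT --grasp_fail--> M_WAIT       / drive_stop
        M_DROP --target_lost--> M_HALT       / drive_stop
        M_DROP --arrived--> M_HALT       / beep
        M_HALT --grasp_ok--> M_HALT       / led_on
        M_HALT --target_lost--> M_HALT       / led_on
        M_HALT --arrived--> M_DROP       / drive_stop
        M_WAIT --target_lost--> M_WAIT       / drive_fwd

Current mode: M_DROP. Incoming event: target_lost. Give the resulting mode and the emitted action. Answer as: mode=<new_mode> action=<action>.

mode=M_HALT action=drive_stop

current mode = M_DROP; filter table to that mode:
  (M_DROP, obstacle) → (M_HALT, led_on)
  (M_DROP, grasp_fail) → (M_HALT, drive_stop)
  (M_DROP, grasp_ok) → (M_HALT, beep)
  (M_DROP, target_lost) → (M_HALT, drive_stop)  ← event matches
  (M_DROP, arrived) → (M_HALT, beep)
event = target_lost selects (M_HALT, drive_stop)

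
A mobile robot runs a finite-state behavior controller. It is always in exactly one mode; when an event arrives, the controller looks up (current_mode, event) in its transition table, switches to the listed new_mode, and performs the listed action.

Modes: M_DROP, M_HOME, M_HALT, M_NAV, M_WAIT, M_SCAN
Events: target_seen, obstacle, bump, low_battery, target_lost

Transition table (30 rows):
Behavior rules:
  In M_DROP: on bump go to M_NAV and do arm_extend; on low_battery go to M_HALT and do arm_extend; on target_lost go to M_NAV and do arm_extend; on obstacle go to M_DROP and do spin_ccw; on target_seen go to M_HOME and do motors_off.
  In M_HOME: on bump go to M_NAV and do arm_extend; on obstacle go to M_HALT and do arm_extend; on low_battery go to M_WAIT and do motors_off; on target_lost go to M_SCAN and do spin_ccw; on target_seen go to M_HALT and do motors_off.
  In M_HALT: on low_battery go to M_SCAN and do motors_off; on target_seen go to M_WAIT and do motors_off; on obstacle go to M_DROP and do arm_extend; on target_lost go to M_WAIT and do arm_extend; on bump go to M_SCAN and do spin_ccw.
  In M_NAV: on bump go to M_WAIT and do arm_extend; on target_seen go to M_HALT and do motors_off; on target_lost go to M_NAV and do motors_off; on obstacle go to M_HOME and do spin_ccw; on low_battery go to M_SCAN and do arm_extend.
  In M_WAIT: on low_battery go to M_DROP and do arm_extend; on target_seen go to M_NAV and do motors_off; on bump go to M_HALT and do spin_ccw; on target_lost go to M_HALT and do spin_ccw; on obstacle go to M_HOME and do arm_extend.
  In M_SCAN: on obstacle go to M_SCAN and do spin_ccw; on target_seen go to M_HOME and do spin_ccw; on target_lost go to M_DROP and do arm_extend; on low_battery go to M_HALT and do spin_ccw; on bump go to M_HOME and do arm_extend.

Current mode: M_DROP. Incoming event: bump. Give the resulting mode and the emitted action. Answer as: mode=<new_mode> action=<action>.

mode=M_NAV action=arm_extend

current mode = M_DROP; filter table to that mode:
  (M_DROP, bump) → (M_NAV, arm_extend)  ← event matches
  (M_DROP, low_battery) → (M_HALT, arm_extend)
  (M_DROP, target_lost) → (M_NAV, arm_extend)
  (M_DROP, obstacle) → (M_DROP, spin_ccw)
  (M_DROP, target_seen) → (M_HOME, motors_off)
event = bump selects (M_NAV, arm_extend)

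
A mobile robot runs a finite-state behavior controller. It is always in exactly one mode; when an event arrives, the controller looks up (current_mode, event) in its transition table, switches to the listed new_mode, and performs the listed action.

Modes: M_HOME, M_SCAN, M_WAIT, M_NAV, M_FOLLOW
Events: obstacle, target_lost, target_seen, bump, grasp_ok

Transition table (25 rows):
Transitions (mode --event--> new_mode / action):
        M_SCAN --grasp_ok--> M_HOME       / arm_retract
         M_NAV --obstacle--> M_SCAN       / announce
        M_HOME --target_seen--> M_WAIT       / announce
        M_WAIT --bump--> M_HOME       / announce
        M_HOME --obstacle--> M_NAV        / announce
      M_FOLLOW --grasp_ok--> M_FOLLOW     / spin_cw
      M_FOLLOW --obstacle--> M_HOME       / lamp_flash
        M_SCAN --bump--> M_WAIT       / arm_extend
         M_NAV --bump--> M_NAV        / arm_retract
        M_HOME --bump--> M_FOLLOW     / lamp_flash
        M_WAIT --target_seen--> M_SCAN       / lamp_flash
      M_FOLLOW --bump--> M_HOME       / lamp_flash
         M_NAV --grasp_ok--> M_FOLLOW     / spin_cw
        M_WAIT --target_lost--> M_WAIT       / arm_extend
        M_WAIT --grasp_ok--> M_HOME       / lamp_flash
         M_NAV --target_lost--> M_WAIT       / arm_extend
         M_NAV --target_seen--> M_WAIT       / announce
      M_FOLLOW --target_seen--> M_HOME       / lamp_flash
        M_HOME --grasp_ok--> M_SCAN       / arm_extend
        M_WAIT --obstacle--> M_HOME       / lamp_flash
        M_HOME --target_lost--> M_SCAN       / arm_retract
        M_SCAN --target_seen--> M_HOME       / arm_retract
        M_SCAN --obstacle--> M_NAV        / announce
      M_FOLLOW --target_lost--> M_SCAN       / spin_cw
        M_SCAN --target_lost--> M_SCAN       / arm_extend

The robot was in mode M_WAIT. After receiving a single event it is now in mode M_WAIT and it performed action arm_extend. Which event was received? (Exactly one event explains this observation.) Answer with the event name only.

target_lost

try obstacle: (M_WAIT, obstacle) → (M_HOME, lamp_flash)
try target_lost: (M_WAIT, target_lost) → (M_WAIT, arm_extend)  ← matches
try target_seen: (M_WAIT, target_seen) → (M_SCAN, lamp_flash)
try bump: (M_WAIT, bump) → (M_HOME, announce)
try grasp_ok: (M_WAIT, grasp_ok) → (M_HOME, lamp_flash)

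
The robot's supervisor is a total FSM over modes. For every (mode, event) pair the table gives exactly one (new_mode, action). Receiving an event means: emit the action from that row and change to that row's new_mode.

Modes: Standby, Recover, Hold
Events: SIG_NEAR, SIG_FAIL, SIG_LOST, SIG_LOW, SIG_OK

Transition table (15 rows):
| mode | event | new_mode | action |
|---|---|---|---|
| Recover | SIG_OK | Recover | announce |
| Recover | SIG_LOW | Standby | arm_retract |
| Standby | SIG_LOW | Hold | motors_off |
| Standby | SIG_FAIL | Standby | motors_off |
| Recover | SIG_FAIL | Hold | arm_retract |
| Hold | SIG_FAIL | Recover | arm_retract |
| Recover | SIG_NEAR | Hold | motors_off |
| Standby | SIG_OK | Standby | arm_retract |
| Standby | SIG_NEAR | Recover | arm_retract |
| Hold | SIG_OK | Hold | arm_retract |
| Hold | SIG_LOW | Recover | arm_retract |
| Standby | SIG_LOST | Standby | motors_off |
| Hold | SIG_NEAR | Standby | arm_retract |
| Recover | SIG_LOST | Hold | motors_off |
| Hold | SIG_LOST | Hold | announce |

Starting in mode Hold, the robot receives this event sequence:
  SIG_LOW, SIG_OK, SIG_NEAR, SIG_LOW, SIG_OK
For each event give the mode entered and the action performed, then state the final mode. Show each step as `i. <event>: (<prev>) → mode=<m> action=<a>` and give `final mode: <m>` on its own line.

final mode: Recover

1. SIG_LOW: (Hold) → mode=Recover action=arm_retract
2. SIG_OK: (Recover) → mode=Recover action=announce
3. SIG_NEAR: (Recover) → mode=Hold action=motors_off
4. SIG_LOW: (Hold) → mode=Recover action=arm_retract
5. SIG_OK: (Recover) → mode=Recover action=announce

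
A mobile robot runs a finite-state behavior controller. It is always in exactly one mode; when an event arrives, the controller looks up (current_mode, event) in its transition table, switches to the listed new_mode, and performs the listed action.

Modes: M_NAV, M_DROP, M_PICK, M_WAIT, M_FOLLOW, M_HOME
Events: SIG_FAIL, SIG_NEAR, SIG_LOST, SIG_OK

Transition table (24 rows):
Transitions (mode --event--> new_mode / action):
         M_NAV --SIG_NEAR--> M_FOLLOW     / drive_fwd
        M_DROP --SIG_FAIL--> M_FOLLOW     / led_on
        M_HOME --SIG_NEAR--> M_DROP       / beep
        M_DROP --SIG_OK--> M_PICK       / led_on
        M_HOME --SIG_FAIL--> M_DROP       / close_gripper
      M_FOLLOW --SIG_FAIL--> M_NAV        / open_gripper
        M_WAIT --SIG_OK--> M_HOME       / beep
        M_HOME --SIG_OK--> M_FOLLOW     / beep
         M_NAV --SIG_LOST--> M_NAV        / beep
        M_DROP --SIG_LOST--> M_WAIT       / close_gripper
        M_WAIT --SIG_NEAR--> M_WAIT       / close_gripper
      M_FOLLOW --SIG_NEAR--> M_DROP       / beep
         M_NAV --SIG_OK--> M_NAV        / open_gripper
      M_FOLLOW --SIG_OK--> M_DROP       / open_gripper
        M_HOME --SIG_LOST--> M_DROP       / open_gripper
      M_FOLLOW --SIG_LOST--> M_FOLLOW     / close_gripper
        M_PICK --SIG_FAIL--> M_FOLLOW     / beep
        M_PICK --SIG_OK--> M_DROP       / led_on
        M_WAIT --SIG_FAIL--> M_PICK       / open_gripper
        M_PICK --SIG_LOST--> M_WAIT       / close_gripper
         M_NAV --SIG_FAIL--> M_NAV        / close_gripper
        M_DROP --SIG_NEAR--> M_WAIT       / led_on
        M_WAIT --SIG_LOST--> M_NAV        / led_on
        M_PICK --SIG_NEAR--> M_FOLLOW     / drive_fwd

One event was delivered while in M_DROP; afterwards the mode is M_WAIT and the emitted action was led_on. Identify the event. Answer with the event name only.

try SIG_FAIL: (M_DROP, SIG_FAIL) → (M_FOLLOW, led_on)
try SIG_NEAR: (M_DROP, SIG_NEAR) → (M_WAIT, led_on)  ← matches
try SIG_LOST: (M_DROP, SIG_LOST) → (M_WAIT, close_gripper)
try SIG_OK: (M_DROP, SIG_OK) → (M_PICK, led_on)

SIG_NEAR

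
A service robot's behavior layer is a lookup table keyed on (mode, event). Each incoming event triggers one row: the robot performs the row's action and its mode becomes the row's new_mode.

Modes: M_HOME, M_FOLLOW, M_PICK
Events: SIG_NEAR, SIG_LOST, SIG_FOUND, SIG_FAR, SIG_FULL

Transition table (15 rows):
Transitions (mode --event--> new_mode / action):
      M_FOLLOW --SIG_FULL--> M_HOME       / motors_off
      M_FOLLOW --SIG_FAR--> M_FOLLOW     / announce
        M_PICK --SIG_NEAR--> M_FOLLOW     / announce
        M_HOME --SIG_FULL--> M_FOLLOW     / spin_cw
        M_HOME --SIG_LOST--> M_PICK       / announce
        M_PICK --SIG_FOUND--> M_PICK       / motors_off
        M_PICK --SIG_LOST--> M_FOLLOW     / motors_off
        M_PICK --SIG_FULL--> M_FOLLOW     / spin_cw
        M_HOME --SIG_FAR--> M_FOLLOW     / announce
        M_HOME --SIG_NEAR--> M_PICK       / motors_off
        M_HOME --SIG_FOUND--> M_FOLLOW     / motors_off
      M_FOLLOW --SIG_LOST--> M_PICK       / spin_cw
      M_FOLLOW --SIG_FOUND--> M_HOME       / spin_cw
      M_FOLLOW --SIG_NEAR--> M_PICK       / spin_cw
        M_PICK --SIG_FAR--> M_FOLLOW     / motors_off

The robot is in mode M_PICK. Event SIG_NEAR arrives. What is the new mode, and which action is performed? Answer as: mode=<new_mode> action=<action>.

current mode = M_PICK; filter table to that mode:
  (M_PICK, SIG_NEAR) → (M_FOLLOW, announce)  ← event matches
  (M_PICK, SIG_FOUND) → (M_PICK, motors_off)
  (M_PICK, SIG_LOST) → (M_FOLLOW, motors_off)
  (M_PICK, SIG_FULL) → (M_FOLLOW, spin_cw)
  (M_PICK, SIG_FAR) → (M_FOLLOW, motors_off)
event = SIG_NEAR selects (M_FOLLOW, announce)

mode=M_FOLLOW action=announce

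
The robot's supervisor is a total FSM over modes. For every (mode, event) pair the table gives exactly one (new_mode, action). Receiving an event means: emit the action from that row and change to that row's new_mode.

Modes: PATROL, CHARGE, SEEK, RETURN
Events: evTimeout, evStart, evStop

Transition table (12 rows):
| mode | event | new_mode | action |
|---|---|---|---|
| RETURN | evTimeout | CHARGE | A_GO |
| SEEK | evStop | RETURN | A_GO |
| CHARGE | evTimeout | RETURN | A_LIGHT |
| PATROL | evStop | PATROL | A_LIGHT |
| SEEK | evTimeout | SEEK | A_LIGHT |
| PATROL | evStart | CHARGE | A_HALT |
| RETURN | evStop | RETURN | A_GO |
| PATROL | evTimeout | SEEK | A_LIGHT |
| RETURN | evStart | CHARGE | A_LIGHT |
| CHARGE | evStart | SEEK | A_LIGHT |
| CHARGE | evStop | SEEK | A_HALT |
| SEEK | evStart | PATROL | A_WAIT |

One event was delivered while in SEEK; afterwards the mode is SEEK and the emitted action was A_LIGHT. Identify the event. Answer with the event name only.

try evTimeout: (SEEK, evTimeout) → (SEEK, A_LIGHT)  ← matches
try evStart: (SEEK, evStart) → (PATROL, A_WAIT)
try evStop: (SEEK, evStop) → (RETURN, A_GO)

evTimeout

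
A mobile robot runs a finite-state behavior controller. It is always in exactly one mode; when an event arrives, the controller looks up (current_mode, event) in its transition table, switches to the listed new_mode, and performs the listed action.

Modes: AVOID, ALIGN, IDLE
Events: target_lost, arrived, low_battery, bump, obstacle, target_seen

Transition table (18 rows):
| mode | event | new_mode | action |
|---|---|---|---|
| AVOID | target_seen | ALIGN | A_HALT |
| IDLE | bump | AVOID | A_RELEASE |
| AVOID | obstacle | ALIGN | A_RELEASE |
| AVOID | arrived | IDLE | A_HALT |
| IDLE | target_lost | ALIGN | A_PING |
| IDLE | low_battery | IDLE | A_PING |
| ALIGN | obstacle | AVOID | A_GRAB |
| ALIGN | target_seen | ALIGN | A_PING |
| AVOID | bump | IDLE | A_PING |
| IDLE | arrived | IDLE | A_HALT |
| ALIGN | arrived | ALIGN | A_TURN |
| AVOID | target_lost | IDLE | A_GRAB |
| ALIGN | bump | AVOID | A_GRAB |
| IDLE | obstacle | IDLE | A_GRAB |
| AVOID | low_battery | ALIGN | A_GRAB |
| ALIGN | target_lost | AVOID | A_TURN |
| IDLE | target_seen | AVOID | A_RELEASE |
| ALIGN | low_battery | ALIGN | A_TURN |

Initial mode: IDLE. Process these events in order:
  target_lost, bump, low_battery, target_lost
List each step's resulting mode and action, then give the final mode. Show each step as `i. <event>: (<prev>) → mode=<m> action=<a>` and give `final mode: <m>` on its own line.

1. target_lost: (IDLE) → mode=ALIGN action=A_PING
2. bump: (ALIGN) → mode=AVOID action=A_GRAB
3. low_battery: (AVOID) → mode=ALIGN action=A_GRAB
4. target_lost: (ALIGN) → mode=AVOID action=A_TURN

final mode: AVOID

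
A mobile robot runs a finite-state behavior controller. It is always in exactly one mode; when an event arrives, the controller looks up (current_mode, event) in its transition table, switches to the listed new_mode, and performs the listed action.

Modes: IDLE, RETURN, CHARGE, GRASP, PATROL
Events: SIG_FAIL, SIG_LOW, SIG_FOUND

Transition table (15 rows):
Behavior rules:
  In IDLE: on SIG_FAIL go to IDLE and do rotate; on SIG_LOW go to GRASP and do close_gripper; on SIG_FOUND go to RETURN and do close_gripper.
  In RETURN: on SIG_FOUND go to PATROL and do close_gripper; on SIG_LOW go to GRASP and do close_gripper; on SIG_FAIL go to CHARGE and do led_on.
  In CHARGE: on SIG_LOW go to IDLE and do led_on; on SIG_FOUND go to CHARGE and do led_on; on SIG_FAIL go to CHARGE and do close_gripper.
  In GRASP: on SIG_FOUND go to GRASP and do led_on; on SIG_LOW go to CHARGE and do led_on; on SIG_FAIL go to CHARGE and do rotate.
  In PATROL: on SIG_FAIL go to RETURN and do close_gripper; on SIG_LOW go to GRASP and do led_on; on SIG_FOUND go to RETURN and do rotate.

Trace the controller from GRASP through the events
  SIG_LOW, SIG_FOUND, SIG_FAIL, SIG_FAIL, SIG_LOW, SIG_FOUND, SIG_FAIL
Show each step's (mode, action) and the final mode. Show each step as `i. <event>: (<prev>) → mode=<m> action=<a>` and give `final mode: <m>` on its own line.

1. SIG_LOW: (GRASP) → mode=CHARGE action=led_on
2. SIG_FOUND: (CHARGE) → mode=CHARGE action=led_on
3. SIG_FAIL: (CHARGE) → mode=CHARGE action=close_gripper
4. SIG_FAIL: (CHARGE) → mode=CHARGE action=close_gripper
5. SIG_LOW: (CHARGE) → mode=IDLE action=led_on
6. SIG_FOUND: (IDLE) → mode=RETURN action=close_gripper
7. SIG_FAIL: (RETURN) → mode=CHARGE action=led_on

final mode: CHARGE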